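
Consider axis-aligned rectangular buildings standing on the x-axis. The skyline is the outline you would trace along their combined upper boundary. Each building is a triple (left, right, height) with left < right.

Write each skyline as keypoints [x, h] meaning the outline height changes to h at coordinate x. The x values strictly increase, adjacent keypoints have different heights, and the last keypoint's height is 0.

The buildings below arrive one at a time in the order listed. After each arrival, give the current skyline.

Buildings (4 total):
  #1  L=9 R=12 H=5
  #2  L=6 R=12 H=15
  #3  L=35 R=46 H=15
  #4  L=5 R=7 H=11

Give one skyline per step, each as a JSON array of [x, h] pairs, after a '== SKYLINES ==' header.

== SKYLINES ==
[[9,5],[12,0]]
[[6,15],[12,0]]
[[6,15],[12,0],[35,15],[46,0]]
[[5,11],[6,15],[12,0],[35,15],[46,0]]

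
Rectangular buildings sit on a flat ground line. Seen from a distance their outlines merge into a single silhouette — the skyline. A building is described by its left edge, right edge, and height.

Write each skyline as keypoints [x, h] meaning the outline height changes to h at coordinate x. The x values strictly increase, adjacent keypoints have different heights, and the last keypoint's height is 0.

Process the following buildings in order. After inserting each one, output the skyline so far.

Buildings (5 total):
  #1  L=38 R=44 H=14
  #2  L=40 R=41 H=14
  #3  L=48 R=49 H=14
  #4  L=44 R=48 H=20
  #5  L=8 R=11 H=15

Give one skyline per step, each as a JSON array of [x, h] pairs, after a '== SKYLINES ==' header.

== SKYLINES ==
[[38,14],[44,0]]
[[38,14],[44,0]]
[[38,14],[44,0],[48,14],[49,0]]
[[38,14],[44,20],[48,14],[49,0]]
[[8,15],[11,0],[38,14],[44,20],[48,14],[49,0]]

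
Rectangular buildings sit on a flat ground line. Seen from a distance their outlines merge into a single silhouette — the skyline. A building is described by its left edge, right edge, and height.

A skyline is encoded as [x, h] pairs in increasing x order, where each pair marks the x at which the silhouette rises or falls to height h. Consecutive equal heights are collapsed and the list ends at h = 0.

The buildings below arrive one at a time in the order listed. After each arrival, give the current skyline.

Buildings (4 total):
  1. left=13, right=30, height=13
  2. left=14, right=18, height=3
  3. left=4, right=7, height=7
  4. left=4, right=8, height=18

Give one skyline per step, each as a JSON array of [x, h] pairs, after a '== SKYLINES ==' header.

== SKYLINES ==
[[13,13],[30,0]]
[[13,13],[30,0]]
[[4,7],[7,0],[13,13],[30,0]]
[[4,18],[8,0],[13,13],[30,0]]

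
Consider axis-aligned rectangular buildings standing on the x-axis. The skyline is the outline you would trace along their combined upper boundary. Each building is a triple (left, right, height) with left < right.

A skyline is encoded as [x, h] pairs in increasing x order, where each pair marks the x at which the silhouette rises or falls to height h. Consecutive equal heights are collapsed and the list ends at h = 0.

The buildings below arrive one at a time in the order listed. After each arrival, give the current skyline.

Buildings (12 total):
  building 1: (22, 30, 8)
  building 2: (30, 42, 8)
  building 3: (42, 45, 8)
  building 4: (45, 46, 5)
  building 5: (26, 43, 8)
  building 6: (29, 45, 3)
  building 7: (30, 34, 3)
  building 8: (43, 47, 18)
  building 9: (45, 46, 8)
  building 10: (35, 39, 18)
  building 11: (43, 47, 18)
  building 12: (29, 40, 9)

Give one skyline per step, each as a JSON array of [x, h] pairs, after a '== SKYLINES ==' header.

== SKYLINES ==
[[22,8],[30,0]]
[[22,8],[42,0]]
[[22,8],[45,0]]
[[22,8],[45,5],[46,0]]
[[22,8],[45,5],[46,0]]
[[22,8],[45,5],[46,0]]
[[22,8],[45,5],[46,0]]
[[22,8],[43,18],[47,0]]
[[22,8],[43,18],[47,0]]
[[22,8],[35,18],[39,8],[43,18],[47,0]]
[[22,8],[35,18],[39,8],[43,18],[47,0]]
[[22,8],[29,9],[35,18],[39,9],[40,8],[43,18],[47,0]]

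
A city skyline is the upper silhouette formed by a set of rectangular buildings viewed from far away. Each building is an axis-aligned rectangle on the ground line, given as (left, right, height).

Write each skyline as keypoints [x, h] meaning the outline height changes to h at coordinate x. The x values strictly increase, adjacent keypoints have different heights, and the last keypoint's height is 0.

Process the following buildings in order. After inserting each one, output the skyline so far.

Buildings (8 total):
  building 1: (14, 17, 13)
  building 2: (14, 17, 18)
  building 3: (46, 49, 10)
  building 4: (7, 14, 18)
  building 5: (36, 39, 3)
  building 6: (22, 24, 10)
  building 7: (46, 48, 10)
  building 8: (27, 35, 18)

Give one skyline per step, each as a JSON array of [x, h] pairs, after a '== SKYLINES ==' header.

== SKYLINES ==
[[14,13],[17,0]]
[[14,18],[17,0]]
[[14,18],[17,0],[46,10],[49,0]]
[[7,18],[17,0],[46,10],[49,0]]
[[7,18],[17,0],[36,3],[39,0],[46,10],[49,0]]
[[7,18],[17,0],[22,10],[24,0],[36,3],[39,0],[46,10],[49,0]]
[[7,18],[17,0],[22,10],[24,0],[36,3],[39,0],[46,10],[49,0]]
[[7,18],[17,0],[22,10],[24,0],[27,18],[35,0],[36,3],[39,0],[46,10],[49,0]]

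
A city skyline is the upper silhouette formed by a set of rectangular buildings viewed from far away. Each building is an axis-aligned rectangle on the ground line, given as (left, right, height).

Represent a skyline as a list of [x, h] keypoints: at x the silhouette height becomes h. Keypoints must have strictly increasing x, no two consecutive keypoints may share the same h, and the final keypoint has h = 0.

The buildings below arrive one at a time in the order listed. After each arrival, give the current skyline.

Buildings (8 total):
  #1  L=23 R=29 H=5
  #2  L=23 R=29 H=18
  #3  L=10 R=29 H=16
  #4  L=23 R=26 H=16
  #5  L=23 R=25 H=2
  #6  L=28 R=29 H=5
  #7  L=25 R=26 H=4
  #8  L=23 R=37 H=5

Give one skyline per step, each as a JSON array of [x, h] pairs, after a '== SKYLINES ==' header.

== SKYLINES ==
[[23,5],[29,0]]
[[23,18],[29,0]]
[[10,16],[23,18],[29,0]]
[[10,16],[23,18],[29,0]]
[[10,16],[23,18],[29,0]]
[[10,16],[23,18],[29,0]]
[[10,16],[23,18],[29,0]]
[[10,16],[23,18],[29,5],[37,0]]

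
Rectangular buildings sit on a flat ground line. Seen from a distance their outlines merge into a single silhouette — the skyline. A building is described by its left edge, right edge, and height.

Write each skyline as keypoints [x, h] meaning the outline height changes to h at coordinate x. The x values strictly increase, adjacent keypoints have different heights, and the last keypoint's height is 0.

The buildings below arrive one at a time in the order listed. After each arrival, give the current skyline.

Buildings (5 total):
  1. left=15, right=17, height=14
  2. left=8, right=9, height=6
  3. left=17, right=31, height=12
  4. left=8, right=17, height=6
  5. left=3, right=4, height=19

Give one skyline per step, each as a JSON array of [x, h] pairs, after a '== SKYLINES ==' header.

== SKYLINES ==
[[15,14],[17,0]]
[[8,6],[9,0],[15,14],[17,0]]
[[8,6],[9,0],[15,14],[17,12],[31,0]]
[[8,6],[15,14],[17,12],[31,0]]
[[3,19],[4,0],[8,6],[15,14],[17,12],[31,0]]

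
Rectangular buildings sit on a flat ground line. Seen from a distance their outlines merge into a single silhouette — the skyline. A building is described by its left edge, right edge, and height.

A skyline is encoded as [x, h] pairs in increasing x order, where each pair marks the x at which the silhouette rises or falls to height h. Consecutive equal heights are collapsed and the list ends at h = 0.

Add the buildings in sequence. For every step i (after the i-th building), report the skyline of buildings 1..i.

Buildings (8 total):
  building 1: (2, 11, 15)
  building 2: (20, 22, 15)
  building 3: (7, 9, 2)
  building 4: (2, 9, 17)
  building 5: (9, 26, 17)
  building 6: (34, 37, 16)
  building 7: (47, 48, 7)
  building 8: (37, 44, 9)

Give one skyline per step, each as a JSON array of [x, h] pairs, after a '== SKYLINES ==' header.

== SKYLINES ==
[[2,15],[11,0]]
[[2,15],[11,0],[20,15],[22,0]]
[[2,15],[11,0],[20,15],[22,0]]
[[2,17],[9,15],[11,0],[20,15],[22,0]]
[[2,17],[26,0]]
[[2,17],[26,0],[34,16],[37,0]]
[[2,17],[26,0],[34,16],[37,0],[47,7],[48,0]]
[[2,17],[26,0],[34,16],[37,9],[44,0],[47,7],[48,0]]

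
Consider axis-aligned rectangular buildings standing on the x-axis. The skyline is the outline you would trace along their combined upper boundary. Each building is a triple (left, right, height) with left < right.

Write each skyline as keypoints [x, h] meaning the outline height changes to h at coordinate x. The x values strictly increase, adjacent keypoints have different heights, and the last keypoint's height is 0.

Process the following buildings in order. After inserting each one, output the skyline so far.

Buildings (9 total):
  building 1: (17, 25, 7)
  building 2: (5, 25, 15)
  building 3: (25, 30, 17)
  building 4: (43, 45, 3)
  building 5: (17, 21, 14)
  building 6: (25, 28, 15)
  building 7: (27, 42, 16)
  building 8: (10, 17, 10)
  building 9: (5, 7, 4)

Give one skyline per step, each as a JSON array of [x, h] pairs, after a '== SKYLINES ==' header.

== SKYLINES ==
[[17,7],[25,0]]
[[5,15],[25,0]]
[[5,15],[25,17],[30,0]]
[[5,15],[25,17],[30,0],[43,3],[45,0]]
[[5,15],[25,17],[30,0],[43,3],[45,0]]
[[5,15],[25,17],[30,0],[43,3],[45,0]]
[[5,15],[25,17],[30,16],[42,0],[43,3],[45,0]]
[[5,15],[25,17],[30,16],[42,0],[43,3],[45,0]]
[[5,15],[25,17],[30,16],[42,0],[43,3],[45,0]]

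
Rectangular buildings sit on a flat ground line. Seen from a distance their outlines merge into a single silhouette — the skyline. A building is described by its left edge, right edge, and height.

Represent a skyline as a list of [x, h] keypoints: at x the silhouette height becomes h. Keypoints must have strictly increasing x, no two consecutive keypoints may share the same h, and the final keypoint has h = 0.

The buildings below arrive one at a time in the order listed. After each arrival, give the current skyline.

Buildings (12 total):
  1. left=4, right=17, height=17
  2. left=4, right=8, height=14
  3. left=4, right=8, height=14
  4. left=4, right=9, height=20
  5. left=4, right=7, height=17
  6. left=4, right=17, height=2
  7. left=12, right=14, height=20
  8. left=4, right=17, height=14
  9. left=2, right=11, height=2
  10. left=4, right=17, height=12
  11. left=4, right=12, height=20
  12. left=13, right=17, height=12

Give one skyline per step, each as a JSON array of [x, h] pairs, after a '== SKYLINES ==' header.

== SKYLINES ==
[[4,17],[17,0]]
[[4,17],[17,0]]
[[4,17],[17,0]]
[[4,20],[9,17],[17,0]]
[[4,20],[9,17],[17,0]]
[[4,20],[9,17],[17,0]]
[[4,20],[9,17],[12,20],[14,17],[17,0]]
[[4,20],[9,17],[12,20],[14,17],[17,0]]
[[2,2],[4,20],[9,17],[12,20],[14,17],[17,0]]
[[2,2],[4,20],[9,17],[12,20],[14,17],[17,0]]
[[2,2],[4,20],[14,17],[17,0]]
[[2,2],[4,20],[14,17],[17,0]]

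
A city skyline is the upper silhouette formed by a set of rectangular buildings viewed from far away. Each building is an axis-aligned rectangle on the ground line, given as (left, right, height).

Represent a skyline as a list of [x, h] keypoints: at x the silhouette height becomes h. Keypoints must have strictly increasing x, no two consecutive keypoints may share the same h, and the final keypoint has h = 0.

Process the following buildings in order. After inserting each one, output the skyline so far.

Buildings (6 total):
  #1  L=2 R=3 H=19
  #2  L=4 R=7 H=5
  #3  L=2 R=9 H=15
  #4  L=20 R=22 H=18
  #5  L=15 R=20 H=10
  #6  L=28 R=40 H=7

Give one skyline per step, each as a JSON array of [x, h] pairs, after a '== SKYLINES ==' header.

== SKYLINES ==
[[2,19],[3,0]]
[[2,19],[3,0],[4,5],[7,0]]
[[2,19],[3,15],[9,0]]
[[2,19],[3,15],[9,0],[20,18],[22,0]]
[[2,19],[3,15],[9,0],[15,10],[20,18],[22,0]]
[[2,19],[3,15],[9,0],[15,10],[20,18],[22,0],[28,7],[40,0]]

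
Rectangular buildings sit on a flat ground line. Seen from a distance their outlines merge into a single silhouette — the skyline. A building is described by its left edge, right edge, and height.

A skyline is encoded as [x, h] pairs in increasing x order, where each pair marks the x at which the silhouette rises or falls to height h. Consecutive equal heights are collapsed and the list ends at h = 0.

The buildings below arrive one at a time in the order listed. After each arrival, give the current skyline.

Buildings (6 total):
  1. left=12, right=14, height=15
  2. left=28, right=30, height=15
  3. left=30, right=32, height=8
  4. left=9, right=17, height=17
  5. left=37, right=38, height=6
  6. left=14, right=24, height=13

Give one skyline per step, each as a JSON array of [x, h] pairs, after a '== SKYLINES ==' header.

== SKYLINES ==
[[12,15],[14,0]]
[[12,15],[14,0],[28,15],[30,0]]
[[12,15],[14,0],[28,15],[30,8],[32,0]]
[[9,17],[17,0],[28,15],[30,8],[32,0]]
[[9,17],[17,0],[28,15],[30,8],[32,0],[37,6],[38,0]]
[[9,17],[17,13],[24,0],[28,15],[30,8],[32,0],[37,6],[38,0]]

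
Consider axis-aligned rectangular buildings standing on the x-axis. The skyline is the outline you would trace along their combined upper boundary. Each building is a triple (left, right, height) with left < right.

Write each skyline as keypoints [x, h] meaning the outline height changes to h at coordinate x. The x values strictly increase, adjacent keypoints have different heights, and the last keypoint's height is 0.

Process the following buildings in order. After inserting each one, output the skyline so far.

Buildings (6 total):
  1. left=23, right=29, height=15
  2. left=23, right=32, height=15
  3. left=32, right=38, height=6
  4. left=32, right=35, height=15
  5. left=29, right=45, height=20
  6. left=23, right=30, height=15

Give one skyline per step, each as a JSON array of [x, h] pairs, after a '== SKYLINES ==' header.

== SKYLINES ==
[[23,15],[29,0]]
[[23,15],[32,0]]
[[23,15],[32,6],[38,0]]
[[23,15],[35,6],[38,0]]
[[23,15],[29,20],[45,0]]
[[23,15],[29,20],[45,0]]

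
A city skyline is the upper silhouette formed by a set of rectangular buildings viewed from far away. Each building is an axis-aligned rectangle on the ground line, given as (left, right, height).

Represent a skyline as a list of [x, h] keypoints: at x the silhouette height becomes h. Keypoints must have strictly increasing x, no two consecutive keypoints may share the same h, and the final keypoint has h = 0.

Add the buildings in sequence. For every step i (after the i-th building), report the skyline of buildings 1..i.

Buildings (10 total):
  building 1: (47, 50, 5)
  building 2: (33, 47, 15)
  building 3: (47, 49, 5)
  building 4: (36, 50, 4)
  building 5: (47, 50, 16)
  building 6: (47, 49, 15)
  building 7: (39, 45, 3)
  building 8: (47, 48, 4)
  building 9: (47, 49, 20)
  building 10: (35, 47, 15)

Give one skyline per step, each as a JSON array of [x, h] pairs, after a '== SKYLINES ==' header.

== SKYLINES ==
[[47,5],[50,0]]
[[33,15],[47,5],[50,0]]
[[33,15],[47,5],[50,0]]
[[33,15],[47,5],[50,0]]
[[33,15],[47,16],[50,0]]
[[33,15],[47,16],[50,0]]
[[33,15],[47,16],[50,0]]
[[33,15],[47,16],[50,0]]
[[33,15],[47,20],[49,16],[50,0]]
[[33,15],[47,20],[49,16],[50,0]]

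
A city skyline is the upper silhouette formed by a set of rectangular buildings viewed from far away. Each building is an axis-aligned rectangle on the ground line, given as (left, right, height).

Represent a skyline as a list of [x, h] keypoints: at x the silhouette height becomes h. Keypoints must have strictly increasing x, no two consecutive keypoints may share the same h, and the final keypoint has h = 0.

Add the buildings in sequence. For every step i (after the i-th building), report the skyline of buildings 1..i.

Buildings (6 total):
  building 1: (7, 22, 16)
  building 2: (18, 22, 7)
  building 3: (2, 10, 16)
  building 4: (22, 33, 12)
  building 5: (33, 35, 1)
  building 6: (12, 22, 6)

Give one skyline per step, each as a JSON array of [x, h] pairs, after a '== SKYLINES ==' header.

== SKYLINES ==
[[7,16],[22,0]]
[[7,16],[22,0]]
[[2,16],[22,0]]
[[2,16],[22,12],[33,0]]
[[2,16],[22,12],[33,1],[35,0]]
[[2,16],[22,12],[33,1],[35,0]]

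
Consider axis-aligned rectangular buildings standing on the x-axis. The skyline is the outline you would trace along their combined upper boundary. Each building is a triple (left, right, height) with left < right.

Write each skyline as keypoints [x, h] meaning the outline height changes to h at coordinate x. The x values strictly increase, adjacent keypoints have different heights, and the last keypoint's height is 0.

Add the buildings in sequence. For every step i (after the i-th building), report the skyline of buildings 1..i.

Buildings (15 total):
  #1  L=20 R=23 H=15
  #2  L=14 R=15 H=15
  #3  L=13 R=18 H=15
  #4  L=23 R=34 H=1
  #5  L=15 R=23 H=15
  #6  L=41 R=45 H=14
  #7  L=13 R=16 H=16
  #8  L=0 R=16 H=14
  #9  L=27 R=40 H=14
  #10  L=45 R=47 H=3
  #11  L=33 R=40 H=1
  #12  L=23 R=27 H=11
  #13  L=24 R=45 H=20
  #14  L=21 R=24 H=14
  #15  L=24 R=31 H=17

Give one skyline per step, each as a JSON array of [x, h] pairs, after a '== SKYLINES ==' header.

== SKYLINES ==
[[20,15],[23,0]]
[[14,15],[15,0],[20,15],[23,0]]
[[13,15],[18,0],[20,15],[23,0]]
[[13,15],[18,0],[20,15],[23,1],[34,0]]
[[13,15],[23,1],[34,0]]
[[13,15],[23,1],[34,0],[41,14],[45,0]]
[[13,16],[16,15],[23,1],[34,0],[41,14],[45,0]]
[[0,14],[13,16],[16,15],[23,1],[34,0],[41,14],[45,0]]
[[0,14],[13,16],[16,15],[23,1],[27,14],[40,0],[41,14],[45,0]]
[[0,14],[13,16],[16,15],[23,1],[27,14],[40,0],[41,14],[45,3],[47,0]]
[[0,14],[13,16],[16,15],[23,1],[27,14],[40,0],[41,14],[45,3],[47,0]]
[[0,14],[13,16],[16,15],[23,11],[27,14],[40,0],[41,14],[45,3],[47,0]]
[[0,14],[13,16],[16,15],[23,11],[24,20],[45,3],[47,0]]
[[0,14],[13,16],[16,15],[23,14],[24,20],[45,3],[47,0]]
[[0,14],[13,16],[16,15],[23,14],[24,20],[45,3],[47,0]]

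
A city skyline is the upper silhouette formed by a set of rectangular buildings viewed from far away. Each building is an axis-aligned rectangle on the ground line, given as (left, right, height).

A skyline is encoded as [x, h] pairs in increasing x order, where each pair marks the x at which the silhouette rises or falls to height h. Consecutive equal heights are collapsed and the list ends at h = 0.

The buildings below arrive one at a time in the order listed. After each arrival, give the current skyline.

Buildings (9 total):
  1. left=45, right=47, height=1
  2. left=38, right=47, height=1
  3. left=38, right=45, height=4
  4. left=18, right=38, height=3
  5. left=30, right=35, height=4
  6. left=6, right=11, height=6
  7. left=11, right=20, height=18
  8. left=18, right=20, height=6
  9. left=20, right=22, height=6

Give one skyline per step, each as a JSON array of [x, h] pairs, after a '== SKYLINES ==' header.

== SKYLINES ==
[[45,1],[47,0]]
[[38,1],[47,0]]
[[38,4],[45,1],[47,0]]
[[18,3],[38,4],[45,1],[47,0]]
[[18,3],[30,4],[35,3],[38,4],[45,1],[47,0]]
[[6,6],[11,0],[18,3],[30,4],[35,3],[38,4],[45,1],[47,0]]
[[6,6],[11,18],[20,3],[30,4],[35,3],[38,4],[45,1],[47,0]]
[[6,6],[11,18],[20,3],[30,4],[35,3],[38,4],[45,1],[47,0]]
[[6,6],[11,18],[20,6],[22,3],[30,4],[35,3],[38,4],[45,1],[47,0]]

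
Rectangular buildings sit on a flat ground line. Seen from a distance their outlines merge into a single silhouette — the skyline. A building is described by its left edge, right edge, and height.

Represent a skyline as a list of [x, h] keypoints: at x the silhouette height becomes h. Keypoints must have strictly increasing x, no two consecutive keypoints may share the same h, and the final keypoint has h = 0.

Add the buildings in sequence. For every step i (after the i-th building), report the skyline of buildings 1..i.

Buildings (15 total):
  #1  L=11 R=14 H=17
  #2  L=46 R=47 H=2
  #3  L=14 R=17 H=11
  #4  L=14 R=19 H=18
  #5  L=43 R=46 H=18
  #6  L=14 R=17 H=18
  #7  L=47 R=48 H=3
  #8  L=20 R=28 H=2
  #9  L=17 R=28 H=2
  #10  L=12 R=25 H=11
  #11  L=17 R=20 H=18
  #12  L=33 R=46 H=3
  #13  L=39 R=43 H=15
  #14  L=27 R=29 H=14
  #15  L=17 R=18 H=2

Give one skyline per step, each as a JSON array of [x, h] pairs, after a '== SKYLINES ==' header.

== SKYLINES ==
[[11,17],[14,0]]
[[11,17],[14,0],[46,2],[47,0]]
[[11,17],[14,11],[17,0],[46,2],[47,0]]
[[11,17],[14,18],[19,0],[46,2],[47,0]]
[[11,17],[14,18],[19,0],[43,18],[46,2],[47,0]]
[[11,17],[14,18],[19,0],[43,18],[46,2],[47,0]]
[[11,17],[14,18],[19,0],[43,18],[46,2],[47,3],[48,0]]
[[11,17],[14,18],[19,0],[20,2],[28,0],[43,18],[46,2],[47,3],[48,0]]
[[11,17],[14,18],[19,2],[28,0],[43,18],[46,2],[47,3],[48,0]]
[[11,17],[14,18],[19,11],[25,2],[28,0],[43,18],[46,2],[47,3],[48,0]]
[[11,17],[14,18],[20,11],[25,2],[28,0],[43,18],[46,2],[47,3],[48,0]]
[[11,17],[14,18],[20,11],[25,2],[28,0],[33,3],[43,18],[46,2],[47,3],[48,0]]
[[11,17],[14,18],[20,11],[25,2],[28,0],[33,3],[39,15],[43,18],[46,2],[47,3],[48,0]]
[[11,17],[14,18],[20,11],[25,2],[27,14],[29,0],[33,3],[39,15],[43,18],[46,2],[47,3],[48,0]]
[[11,17],[14,18],[20,11],[25,2],[27,14],[29,0],[33,3],[39,15],[43,18],[46,2],[47,3],[48,0]]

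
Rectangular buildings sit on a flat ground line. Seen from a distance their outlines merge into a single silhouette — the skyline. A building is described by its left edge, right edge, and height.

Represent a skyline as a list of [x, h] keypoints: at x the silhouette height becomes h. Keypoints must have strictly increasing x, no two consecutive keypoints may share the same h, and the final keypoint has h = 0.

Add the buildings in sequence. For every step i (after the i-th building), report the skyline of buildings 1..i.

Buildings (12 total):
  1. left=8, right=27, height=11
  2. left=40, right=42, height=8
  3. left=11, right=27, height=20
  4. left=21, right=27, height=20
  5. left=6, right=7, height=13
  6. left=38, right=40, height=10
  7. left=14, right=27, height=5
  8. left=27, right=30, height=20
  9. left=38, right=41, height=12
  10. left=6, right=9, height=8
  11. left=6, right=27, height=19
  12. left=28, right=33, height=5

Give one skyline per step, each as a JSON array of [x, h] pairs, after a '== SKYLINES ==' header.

== SKYLINES ==
[[8,11],[27,0]]
[[8,11],[27,0],[40,8],[42,0]]
[[8,11],[11,20],[27,0],[40,8],[42,0]]
[[8,11],[11,20],[27,0],[40,8],[42,0]]
[[6,13],[7,0],[8,11],[11,20],[27,0],[40,8],[42,0]]
[[6,13],[7,0],[8,11],[11,20],[27,0],[38,10],[40,8],[42,0]]
[[6,13],[7,0],[8,11],[11,20],[27,0],[38,10],[40,8],[42,0]]
[[6,13],[7,0],[8,11],[11,20],[30,0],[38,10],[40,8],[42,0]]
[[6,13],[7,0],[8,11],[11,20],[30,0],[38,12],[41,8],[42,0]]
[[6,13],[7,8],[8,11],[11,20],[30,0],[38,12],[41,8],[42,0]]
[[6,19],[11,20],[30,0],[38,12],[41,8],[42,0]]
[[6,19],[11,20],[30,5],[33,0],[38,12],[41,8],[42,0]]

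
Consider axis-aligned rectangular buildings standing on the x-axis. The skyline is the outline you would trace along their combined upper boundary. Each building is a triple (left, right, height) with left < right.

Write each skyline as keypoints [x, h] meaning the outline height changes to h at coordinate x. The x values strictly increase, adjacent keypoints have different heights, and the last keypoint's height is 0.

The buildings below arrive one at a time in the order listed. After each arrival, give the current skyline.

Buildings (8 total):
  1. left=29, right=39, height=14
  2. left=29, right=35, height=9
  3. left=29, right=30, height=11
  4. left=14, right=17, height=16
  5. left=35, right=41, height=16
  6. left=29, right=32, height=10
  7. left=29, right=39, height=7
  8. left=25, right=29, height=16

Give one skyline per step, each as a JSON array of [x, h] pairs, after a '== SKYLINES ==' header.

== SKYLINES ==
[[29,14],[39,0]]
[[29,14],[39,0]]
[[29,14],[39,0]]
[[14,16],[17,0],[29,14],[39,0]]
[[14,16],[17,0],[29,14],[35,16],[41,0]]
[[14,16],[17,0],[29,14],[35,16],[41,0]]
[[14,16],[17,0],[29,14],[35,16],[41,0]]
[[14,16],[17,0],[25,16],[29,14],[35,16],[41,0]]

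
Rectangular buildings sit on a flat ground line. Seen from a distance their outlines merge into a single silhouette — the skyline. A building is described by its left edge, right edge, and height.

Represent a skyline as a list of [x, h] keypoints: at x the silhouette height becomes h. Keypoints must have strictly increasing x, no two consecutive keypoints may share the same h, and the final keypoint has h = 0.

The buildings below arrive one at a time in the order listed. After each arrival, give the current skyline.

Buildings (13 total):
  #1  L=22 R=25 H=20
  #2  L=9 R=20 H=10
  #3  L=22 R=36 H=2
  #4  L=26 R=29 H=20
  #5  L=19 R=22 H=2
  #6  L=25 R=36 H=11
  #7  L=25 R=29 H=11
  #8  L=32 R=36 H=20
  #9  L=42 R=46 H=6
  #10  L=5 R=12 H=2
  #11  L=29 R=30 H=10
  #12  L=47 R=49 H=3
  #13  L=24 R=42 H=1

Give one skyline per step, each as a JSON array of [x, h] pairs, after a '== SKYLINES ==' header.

== SKYLINES ==
[[22,20],[25,0]]
[[9,10],[20,0],[22,20],[25,0]]
[[9,10],[20,0],[22,20],[25,2],[36,0]]
[[9,10],[20,0],[22,20],[25,2],[26,20],[29,2],[36,0]]
[[9,10],[20,2],[22,20],[25,2],[26,20],[29,2],[36,0]]
[[9,10],[20,2],[22,20],[25,11],[26,20],[29,11],[36,0]]
[[9,10],[20,2],[22,20],[25,11],[26,20],[29,11],[36,0]]
[[9,10],[20,2],[22,20],[25,11],[26,20],[29,11],[32,20],[36,0]]
[[9,10],[20,2],[22,20],[25,11],[26,20],[29,11],[32,20],[36,0],[42,6],[46,0]]
[[5,2],[9,10],[20,2],[22,20],[25,11],[26,20],[29,11],[32,20],[36,0],[42,6],[46,0]]
[[5,2],[9,10],[20,2],[22,20],[25,11],[26,20],[29,11],[32,20],[36,0],[42,6],[46,0]]
[[5,2],[9,10],[20,2],[22,20],[25,11],[26,20],[29,11],[32,20],[36,0],[42,6],[46,0],[47,3],[49,0]]
[[5,2],[9,10],[20,2],[22,20],[25,11],[26,20],[29,11],[32,20],[36,1],[42,6],[46,0],[47,3],[49,0]]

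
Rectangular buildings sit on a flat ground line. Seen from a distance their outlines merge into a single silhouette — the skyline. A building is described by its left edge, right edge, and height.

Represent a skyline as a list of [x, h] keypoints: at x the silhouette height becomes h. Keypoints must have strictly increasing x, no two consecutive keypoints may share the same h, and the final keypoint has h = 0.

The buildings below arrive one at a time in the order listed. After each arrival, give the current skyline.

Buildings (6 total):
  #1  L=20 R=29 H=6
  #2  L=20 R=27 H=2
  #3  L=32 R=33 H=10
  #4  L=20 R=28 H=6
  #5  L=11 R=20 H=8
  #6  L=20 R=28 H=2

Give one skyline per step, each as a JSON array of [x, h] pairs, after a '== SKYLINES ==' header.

== SKYLINES ==
[[20,6],[29,0]]
[[20,6],[29,0]]
[[20,6],[29,0],[32,10],[33,0]]
[[20,6],[29,0],[32,10],[33,0]]
[[11,8],[20,6],[29,0],[32,10],[33,0]]
[[11,8],[20,6],[29,0],[32,10],[33,0]]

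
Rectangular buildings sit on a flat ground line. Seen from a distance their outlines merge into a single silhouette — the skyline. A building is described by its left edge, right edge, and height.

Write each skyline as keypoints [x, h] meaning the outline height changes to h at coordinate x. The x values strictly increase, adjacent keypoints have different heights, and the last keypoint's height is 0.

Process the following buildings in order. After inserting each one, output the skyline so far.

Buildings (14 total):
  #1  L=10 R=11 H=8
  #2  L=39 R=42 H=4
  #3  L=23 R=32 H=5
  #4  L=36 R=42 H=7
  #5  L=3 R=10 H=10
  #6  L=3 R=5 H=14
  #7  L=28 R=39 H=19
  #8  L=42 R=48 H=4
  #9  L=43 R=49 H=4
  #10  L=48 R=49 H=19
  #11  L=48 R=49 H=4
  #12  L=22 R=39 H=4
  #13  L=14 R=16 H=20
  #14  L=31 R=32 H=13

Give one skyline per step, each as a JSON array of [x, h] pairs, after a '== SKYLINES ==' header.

== SKYLINES ==
[[10,8],[11,0]]
[[10,8],[11,0],[39,4],[42,0]]
[[10,8],[11,0],[23,5],[32,0],[39,4],[42,0]]
[[10,8],[11,0],[23,5],[32,0],[36,7],[42,0]]
[[3,10],[10,8],[11,0],[23,5],[32,0],[36,7],[42,0]]
[[3,14],[5,10],[10,8],[11,0],[23,5],[32,0],[36,7],[42,0]]
[[3,14],[5,10],[10,8],[11,0],[23,5],[28,19],[39,7],[42,0]]
[[3,14],[5,10],[10,8],[11,0],[23,5],[28,19],[39,7],[42,4],[48,0]]
[[3,14],[5,10],[10,8],[11,0],[23,5],[28,19],[39,7],[42,4],[49,0]]
[[3,14],[5,10],[10,8],[11,0],[23,5],[28,19],[39,7],[42,4],[48,19],[49,0]]
[[3,14],[5,10],[10,8],[11,0],[23,5],[28,19],[39,7],[42,4],[48,19],[49,0]]
[[3,14],[5,10],[10,8],[11,0],[22,4],[23,5],[28,19],[39,7],[42,4],[48,19],[49,0]]
[[3,14],[5,10],[10,8],[11,0],[14,20],[16,0],[22,4],[23,5],[28,19],[39,7],[42,4],[48,19],[49,0]]
[[3,14],[5,10],[10,8],[11,0],[14,20],[16,0],[22,4],[23,5],[28,19],[39,7],[42,4],[48,19],[49,0]]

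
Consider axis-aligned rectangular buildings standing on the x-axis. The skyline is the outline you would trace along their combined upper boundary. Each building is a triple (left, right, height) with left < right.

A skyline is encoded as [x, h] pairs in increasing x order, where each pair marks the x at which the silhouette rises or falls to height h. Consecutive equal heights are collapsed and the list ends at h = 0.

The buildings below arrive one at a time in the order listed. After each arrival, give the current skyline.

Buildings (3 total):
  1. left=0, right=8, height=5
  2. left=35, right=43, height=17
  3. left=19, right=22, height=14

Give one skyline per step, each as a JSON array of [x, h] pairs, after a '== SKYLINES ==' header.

== SKYLINES ==
[[0,5],[8,0]]
[[0,5],[8,0],[35,17],[43,0]]
[[0,5],[8,0],[19,14],[22,0],[35,17],[43,0]]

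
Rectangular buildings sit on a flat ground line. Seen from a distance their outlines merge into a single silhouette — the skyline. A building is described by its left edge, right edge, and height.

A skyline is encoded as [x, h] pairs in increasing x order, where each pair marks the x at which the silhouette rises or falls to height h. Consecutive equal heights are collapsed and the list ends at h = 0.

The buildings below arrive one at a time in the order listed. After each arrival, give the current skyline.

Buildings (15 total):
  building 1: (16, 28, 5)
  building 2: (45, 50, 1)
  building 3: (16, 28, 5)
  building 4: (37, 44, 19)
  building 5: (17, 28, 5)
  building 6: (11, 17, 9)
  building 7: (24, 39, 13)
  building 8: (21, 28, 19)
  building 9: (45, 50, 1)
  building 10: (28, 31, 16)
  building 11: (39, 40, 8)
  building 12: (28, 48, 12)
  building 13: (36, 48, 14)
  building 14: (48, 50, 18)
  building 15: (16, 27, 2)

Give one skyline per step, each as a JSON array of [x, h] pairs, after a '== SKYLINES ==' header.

== SKYLINES ==
[[16,5],[28,0]]
[[16,5],[28,0],[45,1],[50,0]]
[[16,5],[28,0],[45,1],[50,0]]
[[16,5],[28,0],[37,19],[44,0],[45,1],[50,0]]
[[16,5],[28,0],[37,19],[44,0],[45,1],[50,0]]
[[11,9],[17,5],[28,0],[37,19],[44,0],[45,1],[50,0]]
[[11,9],[17,5],[24,13],[37,19],[44,0],[45,1],[50,0]]
[[11,9],[17,5],[21,19],[28,13],[37,19],[44,0],[45,1],[50,0]]
[[11,9],[17,5],[21,19],[28,13],[37,19],[44,0],[45,1],[50,0]]
[[11,9],[17,5],[21,19],[28,16],[31,13],[37,19],[44,0],[45,1],[50,0]]
[[11,9],[17,5],[21,19],[28,16],[31,13],[37,19],[44,0],[45,1],[50,0]]
[[11,9],[17,5],[21,19],[28,16],[31,13],[37,19],[44,12],[48,1],[50,0]]
[[11,9],[17,5],[21,19],[28,16],[31,13],[36,14],[37,19],[44,14],[48,1],[50,0]]
[[11,9],[17,5],[21,19],[28,16],[31,13],[36,14],[37,19],[44,14],[48,18],[50,0]]
[[11,9],[17,5],[21,19],[28,16],[31,13],[36,14],[37,19],[44,14],[48,18],[50,0]]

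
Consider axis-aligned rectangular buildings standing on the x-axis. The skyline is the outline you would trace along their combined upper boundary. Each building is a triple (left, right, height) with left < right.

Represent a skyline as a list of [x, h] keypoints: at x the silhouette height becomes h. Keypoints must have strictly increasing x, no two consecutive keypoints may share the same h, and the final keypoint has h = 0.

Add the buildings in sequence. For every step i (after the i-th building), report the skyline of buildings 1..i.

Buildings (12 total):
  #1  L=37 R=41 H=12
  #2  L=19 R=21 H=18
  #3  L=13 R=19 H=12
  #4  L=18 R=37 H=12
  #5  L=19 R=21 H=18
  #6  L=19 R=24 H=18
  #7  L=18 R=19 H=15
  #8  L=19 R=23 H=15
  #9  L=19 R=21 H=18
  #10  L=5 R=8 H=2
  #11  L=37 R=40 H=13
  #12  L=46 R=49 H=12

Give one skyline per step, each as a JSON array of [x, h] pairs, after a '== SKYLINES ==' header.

== SKYLINES ==
[[37,12],[41,0]]
[[19,18],[21,0],[37,12],[41,0]]
[[13,12],[19,18],[21,0],[37,12],[41,0]]
[[13,12],[19,18],[21,12],[41,0]]
[[13,12],[19,18],[21,12],[41,0]]
[[13,12],[19,18],[24,12],[41,0]]
[[13,12],[18,15],[19,18],[24,12],[41,0]]
[[13,12],[18,15],[19,18],[24,12],[41,0]]
[[13,12],[18,15],[19,18],[24,12],[41,0]]
[[5,2],[8,0],[13,12],[18,15],[19,18],[24,12],[41,0]]
[[5,2],[8,0],[13,12],[18,15],[19,18],[24,12],[37,13],[40,12],[41,0]]
[[5,2],[8,0],[13,12],[18,15],[19,18],[24,12],[37,13],[40,12],[41,0],[46,12],[49,0]]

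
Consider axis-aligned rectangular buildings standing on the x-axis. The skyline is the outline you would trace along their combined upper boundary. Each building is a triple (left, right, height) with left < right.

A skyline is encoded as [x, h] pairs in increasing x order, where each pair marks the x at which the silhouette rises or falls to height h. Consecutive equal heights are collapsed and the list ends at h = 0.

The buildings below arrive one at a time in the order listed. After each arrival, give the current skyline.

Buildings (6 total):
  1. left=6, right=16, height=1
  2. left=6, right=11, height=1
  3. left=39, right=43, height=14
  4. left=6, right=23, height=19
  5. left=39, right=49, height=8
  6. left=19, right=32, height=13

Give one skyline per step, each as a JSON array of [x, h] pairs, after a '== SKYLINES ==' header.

== SKYLINES ==
[[6,1],[16,0]]
[[6,1],[16,0]]
[[6,1],[16,0],[39,14],[43,0]]
[[6,19],[23,0],[39,14],[43,0]]
[[6,19],[23,0],[39,14],[43,8],[49,0]]
[[6,19],[23,13],[32,0],[39,14],[43,8],[49,0]]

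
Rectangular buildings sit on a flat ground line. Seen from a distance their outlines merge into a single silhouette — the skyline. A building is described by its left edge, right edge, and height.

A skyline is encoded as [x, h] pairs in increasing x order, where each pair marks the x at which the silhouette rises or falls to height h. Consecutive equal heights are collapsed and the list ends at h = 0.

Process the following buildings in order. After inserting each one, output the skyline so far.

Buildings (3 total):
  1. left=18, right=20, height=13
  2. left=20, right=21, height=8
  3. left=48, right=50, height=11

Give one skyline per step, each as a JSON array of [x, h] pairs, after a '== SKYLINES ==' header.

== SKYLINES ==
[[18,13],[20,0]]
[[18,13],[20,8],[21,0]]
[[18,13],[20,8],[21,0],[48,11],[50,0]]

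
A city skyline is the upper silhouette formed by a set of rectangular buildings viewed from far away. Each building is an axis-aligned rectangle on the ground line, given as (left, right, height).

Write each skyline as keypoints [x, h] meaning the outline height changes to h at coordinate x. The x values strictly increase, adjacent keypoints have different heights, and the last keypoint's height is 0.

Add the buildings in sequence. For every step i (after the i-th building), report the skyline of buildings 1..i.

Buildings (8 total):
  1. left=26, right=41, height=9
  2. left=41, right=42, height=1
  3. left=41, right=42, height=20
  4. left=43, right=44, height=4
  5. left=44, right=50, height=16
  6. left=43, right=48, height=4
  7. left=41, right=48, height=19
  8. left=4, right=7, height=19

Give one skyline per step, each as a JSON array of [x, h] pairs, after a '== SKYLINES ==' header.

== SKYLINES ==
[[26,9],[41,0]]
[[26,9],[41,1],[42,0]]
[[26,9],[41,20],[42,0]]
[[26,9],[41,20],[42,0],[43,4],[44,0]]
[[26,9],[41,20],[42,0],[43,4],[44,16],[50,0]]
[[26,9],[41,20],[42,0],[43,4],[44,16],[50,0]]
[[26,9],[41,20],[42,19],[48,16],[50,0]]
[[4,19],[7,0],[26,9],[41,20],[42,19],[48,16],[50,0]]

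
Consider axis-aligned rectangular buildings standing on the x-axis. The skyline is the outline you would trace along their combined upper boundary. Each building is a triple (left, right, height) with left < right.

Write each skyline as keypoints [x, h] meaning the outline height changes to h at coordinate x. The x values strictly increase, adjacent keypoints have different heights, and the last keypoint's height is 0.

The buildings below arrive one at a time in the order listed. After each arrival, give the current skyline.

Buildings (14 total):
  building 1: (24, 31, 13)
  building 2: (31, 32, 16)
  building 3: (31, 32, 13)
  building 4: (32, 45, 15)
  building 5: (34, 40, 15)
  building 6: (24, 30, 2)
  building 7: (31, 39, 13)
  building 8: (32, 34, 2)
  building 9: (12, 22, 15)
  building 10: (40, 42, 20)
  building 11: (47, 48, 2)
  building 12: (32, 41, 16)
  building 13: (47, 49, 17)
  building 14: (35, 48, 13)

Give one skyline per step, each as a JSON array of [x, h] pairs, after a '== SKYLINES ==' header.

== SKYLINES ==
[[24,13],[31,0]]
[[24,13],[31,16],[32,0]]
[[24,13],[31,16],[32,0]]
[[24,13],[31,16],[32,15],[45,0]]
[[24,13],[31,16],[32,15],[45,0]]
[[24,13],[31,16],[32,15],[45,0]]
[[24,13],[31,16],[32,15],[45,0]]
[[24,13],[31,16],[32,15],[45,0]]
[[12,15],[22,0],[24,13],[31,16],[32,15],[45,0]]
[[12,15],[22,0],[24,13],[31,16],[32,15],[40,20],[42,15],[45,0]]
[[12,15],[22,0],[24,13],[31,16],[32,15],[40,20],[42,15],[45,0],[47,2],[48,0]]
[[12,15],[22,0],[24,13],[31,16],[40,20],[42,15],[45,0],[47,2],[48,0]]
[[12,15],[22,0],[24,13],[31,16],[40,20],[42,15],[45,0],[47,17],[49,0]]
[[12,15],[22,0],[24,13],[31,16],[40,20],[42,15],[45,13],[47,17],[49,0]]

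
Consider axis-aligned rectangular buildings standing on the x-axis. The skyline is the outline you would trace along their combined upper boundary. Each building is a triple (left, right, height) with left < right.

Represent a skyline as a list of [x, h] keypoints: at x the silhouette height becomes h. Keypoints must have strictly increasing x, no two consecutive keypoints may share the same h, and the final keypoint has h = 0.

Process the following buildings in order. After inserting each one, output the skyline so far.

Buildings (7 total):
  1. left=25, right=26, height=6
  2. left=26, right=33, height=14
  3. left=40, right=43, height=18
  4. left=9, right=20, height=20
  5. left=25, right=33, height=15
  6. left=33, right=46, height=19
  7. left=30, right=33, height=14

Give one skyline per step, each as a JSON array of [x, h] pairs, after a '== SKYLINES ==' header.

== SKYLINES ==
[[25,6],[26,0]]
[[25,6],[26,14],[33,0]]
[[25,6],[26,14],[33,0],[40,18],[43,0]]
[[9,20],[20,0],[25,6],[26,14],[33,0],[40,18],[43,0]]
[[9,20],[20,0],[25,15],[33,0],[40,18],[43,0]]
[[9,20],[20,0],[25,15],[33,19],[46,0]]
[[9,20],[20,0],[25,15],[33,19],[46,0]]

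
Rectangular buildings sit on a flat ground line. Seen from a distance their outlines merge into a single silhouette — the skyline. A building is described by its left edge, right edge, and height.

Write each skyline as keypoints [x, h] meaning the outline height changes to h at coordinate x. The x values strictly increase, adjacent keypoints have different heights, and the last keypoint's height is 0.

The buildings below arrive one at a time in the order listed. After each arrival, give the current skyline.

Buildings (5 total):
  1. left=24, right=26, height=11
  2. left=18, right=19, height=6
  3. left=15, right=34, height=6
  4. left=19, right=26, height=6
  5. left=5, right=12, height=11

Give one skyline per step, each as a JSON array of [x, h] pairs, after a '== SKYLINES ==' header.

== SKYLINES ==
[[24,11],[26,0]]
[[18,6],[19,0],[24,11],[26,0]]
[[15,6],[24,11],[26,6],[34,0]]
[[15,6],[24,11],[26,6],[34,0]]
[[5,11],[12,0],[15,6],[24,11],[26,6],[34,0]]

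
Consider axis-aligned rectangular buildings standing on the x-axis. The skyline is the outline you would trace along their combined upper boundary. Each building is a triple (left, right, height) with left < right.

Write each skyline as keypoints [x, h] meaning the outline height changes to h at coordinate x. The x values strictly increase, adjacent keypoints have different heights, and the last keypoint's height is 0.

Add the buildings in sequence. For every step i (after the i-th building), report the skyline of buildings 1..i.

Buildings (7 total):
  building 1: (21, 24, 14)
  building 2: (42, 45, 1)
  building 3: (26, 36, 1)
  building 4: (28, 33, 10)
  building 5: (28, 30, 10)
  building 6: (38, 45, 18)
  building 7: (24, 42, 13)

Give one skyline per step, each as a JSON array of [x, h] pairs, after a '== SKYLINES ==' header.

== SKYLINES ==
[[21,14],[24,0]]
[[21,14],[24,0],[42,1],[45,0]]
[[21,14],[24,0],[26,1],[36,0],[42,1],[45,0]]
[[21,14],[24,0],[26,1],[28,10],[33,1],[36,0],[42,1],[45,0]]
[[21,14],[24,0],[26,1],[28,10],[33,1],[36,0],[42,1],[45,0]]
[[21,14],[24,0],[26,1],[28,10],[33,1],[36,0],[38,18],[45,0]]
[[21,14],[24,13],[38,18],[45,0]]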